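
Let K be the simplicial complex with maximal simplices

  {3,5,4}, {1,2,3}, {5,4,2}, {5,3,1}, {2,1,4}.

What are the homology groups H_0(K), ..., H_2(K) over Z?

H_0 = Z,  H_1 = Z,  H_2 = 0.

K has 5 vertices, 10 edges, 5 triangles.
rank ∂_0 = 0, rank ∂_1 = 4 ⇒ b_0 = 5 − 0 − 4 = 1; all invariant factors of ∂_1 are 1 so no torsion. So H_0 ≅ Z.
rank ∂_1 = 4, rank ∂_2 = 5 ⇒ b_1 = 10 − 4 − 5 = 1; all invariant factors of ∂_2 are 1 so no torsion. So H_1 ≅ Z.
rank ∂_2 = 5, rank ∂_3 = 0 ⇒ b_2 = 5 − 5 − 0 = 0. So H_2 ≅ 0.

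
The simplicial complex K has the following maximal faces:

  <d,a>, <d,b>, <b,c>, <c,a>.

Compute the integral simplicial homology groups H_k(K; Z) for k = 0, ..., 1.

Order the vertices as a < b < c < d. Listing each simplex with vertices in this order, K has dimension 1 with simplices:

  0-simplices (4): a, b, c, d
  1-simplices (4): ac, ad, bc, bd

giving chain groups C_0 ≅ Z^4, C_1 ≅ Z^4.

Boundary ∂_1: C_1 → C_0 is given by ∂[p,q] = [q] − [p]. For instance
  ∂ad = d − a.
The 4×4 boundary matrix has rank 3 and Smith normal form diag(1,1,1).

Computing H_k = (kernel of ∂_k) / (image of ∂_{k+1}):

  H_0: rank C_0 − rank ∂_1 = 4 − 3 = 1, and the invariant factors of ∂_1 are all 1, so H_0 = Z.
  H_1: rank ker ∂_1 − rank ∂_2 = (4 − 3) − 0 = 1, and there is no ∂_2, so H_1 = Z.

H_0 ≅ Z,  H_1 ≅ Z.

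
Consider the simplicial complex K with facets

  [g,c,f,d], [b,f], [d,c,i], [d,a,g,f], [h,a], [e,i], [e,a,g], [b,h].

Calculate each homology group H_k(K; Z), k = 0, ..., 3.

Take the total order a < b < c < d < e < f < g < h < i on the vertex set. Then K (dimension 3) consists of the simplices:

  0-simplices (9): a, b, c, d, e, f, g, h, i
  1-simplices (17): ad, ae, af, ag, ah, bf, bh, cd, cf, cg, ci, df, dg, di, eg, ei, fg
  2-simplices (9): adf, adg, aeg, afg, cdf, cdg, cdi, cfg, dfg
  3-simplices (2): adfg, cdfg

so the chain groups are C_0 ≅ Z^9, C_1 ≅ Z^17, C_2 ≅ Z^9, C_3 ≅ Z^2.

Boundary ∂_1: C_1 → C_0 is given by ∂[p,q] = [q] − [p]. For instance
  ∂dg = g − d.
The resulting 9×17 matrix has rank 8, and its Smith normal form has invariant factors (1,1,1,1,1,1,1,1).

∂_2: C_2 → C_1 maps a triangle to the signed sum of its edges. For instance
  ∂cdg = dg − cg + cd,
  ∂cdi = di − ci + cd.
The resulting 17×9 matrix has rank 7, and its Smith normal form has invariant factors (1,1,1,1,1,1,1).

∂_3: C_3 → C_2 sends each 3-simplex σ to the alternating sum Σ_i (−1)^i (σ with its i-th vertex removed). For instance
  ∂cdfg = dfg − cfg + cdg − cdf,
  ∂adfg = dfg − afg + adg − adf.
The resulting 9×2 matrix has rank 2, and its Smith normal form has invariant factors (1,1).

Computing H_k = (kernel of ∂_k) / (image of ∂_{k+1}):

  H_0: rank C_0 − rank ∂_1 = 9 − 8 = 1, and the invariant factors of ∂_1 are all 1, so H_0 = Z.
  H_1: rank ker ∂_1 − rank ∂_2 = (17 − 8) − 7 = 2, and the invariant factors of ∂_2 are all 1, so H_1 = Z^2.
  H_2: rank ker ∂_2 − rank ∂_3 = (9 − 7) − 2 = 0, and the invariant factors of ∂_3 are all 1, so H_2 = 0.
  H_3: rank ker ∂_3 − rank ∂_4 = (2 − 2) − 0 = 0, and there is no ∂_4, so H_3 = 0.

As a check, the Euler characteristic is 9 − 17 + 9 − 2 = -1, which agrees with 1 − 2 + 0 − 0 = -1.

H_0 = Z,  H_1 = Z^2,  H_2 = 0,  H_3 = 0.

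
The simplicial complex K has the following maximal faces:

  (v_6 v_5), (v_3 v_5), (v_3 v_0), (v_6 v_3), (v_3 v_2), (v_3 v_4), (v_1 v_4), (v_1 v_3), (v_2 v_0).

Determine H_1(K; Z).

Take the total order v_0 < v_1 < v_2 < v_3 < v_4 < v_5 < v_6 on the vertex set. Then K (dimension 1) consists of the simplices:

  0-simplices (7): [v_0], [v_1], [v_2], [v_3], [v_4], [v_5], [v_6]
  1-simplices (9): [v_0,v_2], [v_0,v_3], [v_1,v_3], [v_1,v_4], [v_2,v_3], [v_3,v_4], [v_3,v_5], [v_3,v_6], [v_5,v_6]

Hence C_0 ≅ Z^7, C_1 ≅ Z^9.

The boundary map ∂_1: C_1 → C_0 maps an edge to its endpoints' difference, ∂[p,q] = q − p.
The 7×9 boundary matrix has rank 6 and Smith normal form diag(1,1,1,1,1,1).

Now H_k = ker ∂_k / im ∂_{k+1}, so:

  H_1: rank ker ∂_1 − rank ∂_2 = (9 − 6) − 0 = 3, and there is no ∂_2, so H_1 = Z^3.

(K is a triangulation of a wedge of 3 circles.)

H_1 = Z^3.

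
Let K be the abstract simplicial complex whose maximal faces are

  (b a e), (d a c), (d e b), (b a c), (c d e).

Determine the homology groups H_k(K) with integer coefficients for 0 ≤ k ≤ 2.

We work with the vertex ordering a < b < c < d < e. The simplices of K, each written with vertices in increasing order, are:

  0-simplices (5): a, b, c, d, e
  1-simplices (10): ab, ac, ad, ae, bc, bd, be, cd, ce, de
  2-simplices (5): abc, abe, acd, bde, cde

so the chain groups are C_0 ≅ Z^5, C_1 ≅ Z^10, C_2 ≅ Z^5.

∂_1: C_1 → C_0 maps an edge to its endpoints' difference, ∂[p,q] = q − p. For instance
  ∂ac = c − a.
This gives a 5×10 integer matrix of rank 4; reducing to Smith normal form yields diagonal entries (1,1,1,1).

Boundary ∂_2: C_2 → C_1 acts by ∂[p,q,r] = [q,r] − [p,r] + [p,q]. For instance
  ∂acd = cd − ad + ac,
  ∂abc = bc − ac + ab.
As a 10×5 matrix over Z this has rank 5, with invariant factors (1,1,1,1,1).

Reading off H_k = ker ∂_k / im ∂_{k+1}:

  H_0: rank C_0 − rank ∂_1 = 5 − 4 = 1, and the invariant factors of ∂_1 are all 1, so H_0 ≅ Z.
  H_1: rank ker ∂_1 − rank ∂_2 = (10 − 4) − 5 = 1, and the invariant factors of ∂_2 are all 1, so H_1 ≅ Z.
  H_2: rank ker ∂_2 − rank ∂_3 = (5 − 5) − 0 = 0, and there is no ∂_3, so H_2 ≅ 0.

H_0 = Z,  H_1 = Z,  H_2 = 0.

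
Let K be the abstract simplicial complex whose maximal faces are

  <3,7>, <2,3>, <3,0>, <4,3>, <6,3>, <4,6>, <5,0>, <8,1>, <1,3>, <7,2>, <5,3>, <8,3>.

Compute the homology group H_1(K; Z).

H_1 = Z^4.

Order the vertices as 0 < 1 < 2 < 3 < 4 < 5 < 6 < 7 < 8. Listing each simplex with vertices in this order, K has dimension 1 with simplices:

  0-simplices (9): [0], [1], [2], [3], [4], [5], [6], [7], [8]
  1-simplices (12): [0,3], [0,5], [1,3], [1,8], [2,3], [2,7], [3,4], [3,5], [3,6], [3,7], [3,8], [4,6]

Hence C_0 ≅ Z^9, C_1 ≅ Z^12.

∂_1: C_1 → C_0 maps an edge to its endpoints' difference, ∂[p,q] = q − p. For instance
  ∂[0,5] = [5] − [0].
As a 9×12 matrix over Z this has rank 8, with invariant factors (1,1,1,1,1,1,1,1).

Reading off H_k = ker ∂_k / im ∂_{k+1}:

  H_1: rank ker ∂_1 − rank ∂_2 = (12 − 8) − 0 = 4, and there is no ∂_2, so H_1 ≅ Z^4.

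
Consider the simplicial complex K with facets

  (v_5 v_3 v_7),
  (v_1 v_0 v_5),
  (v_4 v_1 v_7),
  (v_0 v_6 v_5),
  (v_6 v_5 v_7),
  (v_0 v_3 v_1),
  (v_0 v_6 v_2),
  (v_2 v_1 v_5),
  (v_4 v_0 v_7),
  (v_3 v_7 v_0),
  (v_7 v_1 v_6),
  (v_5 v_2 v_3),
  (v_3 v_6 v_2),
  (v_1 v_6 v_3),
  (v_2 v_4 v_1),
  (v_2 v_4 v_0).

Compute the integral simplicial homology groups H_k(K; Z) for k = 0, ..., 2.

H_0 ≅ Z,  H_1 ≅ Z^2,  H_2 ≅ Z.

Order the vertices as v_0 < v_1 < v_2 < v_3 < v_4 < v_5 < v_6 < v_7. Listing each simplex with vertices in this order, K has dimension 2 with simplices:

  0-simplices (8): [v_0], [v_1], [v_2], [v_3], [v_4], [v_5], [v_6], [v_7]
  1-simplices (24): (24 of them)
  2-simplices (16): (16 of them)

Hence C_0 ≅ Z^8, C_1 ≅ Z^24, C_2 ≅ Z^16.

∂_1: C_1 → C_0 is given by ∂[p,q] = [q] − [p].
As a 8×24 matrix over Z this has rank 7, with invariant factors (1,1,1,1,1,1,1).

∂_2: C_2 → C_1 sends each 2-simplex [p,q,r] to [q,r] − [p,r] + [p,q]. For instance
  ∂[v_0,v_3,v_7] = [v_3,v_7] − [v_0,v_7] + [v_0,v_3],
  ∂[v_1,v_6,v_7] = [v_6,v_7] − [v_1,v_7] + [v_1,v_6].
The resulting 24×16 matrix has rank 15, and its Smith normal form has invariant factors (1,1,1,1,1,1,1,1,1,1,1,1,1,1,1).

Reading off H_k = ker ∂_k / im ∂_{k+1}:

  H_0: rank C_0 − rank ∂_1 = 8 − 7 = 1, and the invariant factors of ∂_1 are all 1, so H_0 = Z.
  H_1: rank ker ∂_1 − rank ∂_2 = (24 − 7) − 15 = 2, and the invariant factors of ∂_2 are all 1, so H_1 = Z^2.
  H_2: rank ker ∂_2 − rank ∂_3 = (16 − 15) − 0 = 1, and there is no ∂_3, so H_2 = Z.

(K is a triangulation of the torus T^2.)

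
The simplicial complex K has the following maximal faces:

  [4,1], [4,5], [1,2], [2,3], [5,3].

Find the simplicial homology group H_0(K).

H_0 ≅ Z.

Order the vertices as 1 < 2 < 3 < 4 < 5. Listing each simplex with vertices in this order, K has dimension 1 with simplices:

  0-simplices (5): [1], [2], [3], [4], [5]
  1-simplices (5): [1,2], [1,4], [2,3], [3,5], [4,5]

Hence C_0 ≅ Z^5, C_1 ≅ Z^5.

∂_1: C_1 → C_0 sends each edge [p,q] (with p < q) to q − p.
The resulting 5×5 matrix has rank 4, and its Smith normal form has invariant factors (1,1,1,1).

From H_k ≅ ker(∂_k) / im(∂_{k+1}) we obtain:

  H_0: rank C_0 − rank ∂_1 = 5 − 4 = 1, and the invariant factors of ∂_1 are all 1, so H_0 = Z.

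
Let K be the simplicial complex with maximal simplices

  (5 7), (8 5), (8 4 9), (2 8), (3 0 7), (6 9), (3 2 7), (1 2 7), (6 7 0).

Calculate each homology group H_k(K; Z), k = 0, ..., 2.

H_0 = Z,  H_1 = Z^2,  H_2 = 0.

K has 10 vertices, 16 edges, 5 triangles.
rank ∂_0 = 0, rank ∂_1 = 9 ⇒ b_0 = 10 − 0 − 9 = 1; all invariant factors of ∂_1 are 1 so no torsion. So H_0 = Z.
rank ∂_1 = 9, rank ∂_2 = 5 ⇒ b_1 = 16 − 9 − 5 = 2; all invariant factors of ∂_2 are 1 so no torsion. So H_1 = Z^2.
rank ∂_2 = 5, rank ∂_3 = 0 ⇒ b_2 = 5 − 5 − 0 = 0. So H_2 = 0.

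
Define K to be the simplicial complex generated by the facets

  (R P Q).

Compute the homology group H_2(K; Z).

Order the vertices as P < Q < R. Listing each simplex with vertices in this order, K has dimension 2 with simplices:

  0-simplices (3): P, Q, R
  1-simplices (3): PQ, PR, QR
  2-simplices (1): PQR

so the chain groups are C_0 ≅ Z^3, C_1 ≅ Z^3, C_2 ≅ Z^1.

∂_1: C_1 → C_0 sends each edge [p,q] (with p < q) to q − p.
The resulting 3×3 matrix has rank 2, and its Smith normal form has invariant factors (1,1).

Boundary ∂_2: C_2 → C_1 maps a triangle to the signed sum of its edges. For instance
  ∂PQR = QR − PR + PQ.
The resulting 3×1 matrix has rank 1, and its Smith normal form has invariant factors (1).

From H_k ≅ ker(∂_k) / im(∂_{k+1}) we obtain:

  H_2: rank ker ∂_2 − rank ∂_3 = (1 − 1) − 0 = 0, and there is no ∂_3, so H_2 = 0.

H_2 = 0.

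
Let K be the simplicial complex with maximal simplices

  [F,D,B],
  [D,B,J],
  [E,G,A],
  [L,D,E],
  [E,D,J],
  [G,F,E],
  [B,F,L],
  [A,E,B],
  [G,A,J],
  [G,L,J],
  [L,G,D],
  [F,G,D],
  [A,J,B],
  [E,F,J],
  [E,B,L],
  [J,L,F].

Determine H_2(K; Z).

H_2 ≅ Z.

Fix the vertex order A < B < D < E < F < G < J < L and write every simplex with vertices in increasing order. Then dim K = 2 and the simplices of K are:

  0-simplices (8): A, B, D, E, F, G, J, L
  1-simplices (24): AB, AE, AG, AJ, BD, BE, BF, BJ, BL, DE, DF, DG, DJ, DL, EF, EG, EJ, EL, FG, FJ, FL, GJ, GL, JL
  2-simplices (16): ABE, ABJ, AEG, AGJ, BDF, BDJ, BEL, BFL, DEJ, DEL, DFG, DGL, EFG, EFJ, FJL, GJL

so the chain groups are C_0 ≅ Z^8, C_1 ≅ Z^24, C_2 ≅ Z^16.

∂_1: C_1 → C_0 maps an edge to its endpoints' difference, ∂[p,q] = q − p. For instance
  ∂DF = F − D.
This gives a 8×24 integer matrix of rank 7; reducing to Smith normal form yields diagonal entries (1,1,1,1,1,1,1).

Boundary ∂_2: C_2 → C_1 maps a triangle to the signed sum of its edges. For instance
  ∂DFG = FG − DG + DF,
  ∂BEL = EL − BL + BE.
This gives a 24×16 integer matrix of rank 15; reducing to Smith normal form yields diagonal entries (1,1,1,1,1,1,1,1,1,1,1,1,1,1,1).

Computing H_k = (kernel of ∂_k) / (image of ∂_{k+1}):

  H_2: rank ker ∂_2 − rank ∂_3 = (16 − 15) − 0 = 1, and there is no ∂_3, so H_2 ≅ Z.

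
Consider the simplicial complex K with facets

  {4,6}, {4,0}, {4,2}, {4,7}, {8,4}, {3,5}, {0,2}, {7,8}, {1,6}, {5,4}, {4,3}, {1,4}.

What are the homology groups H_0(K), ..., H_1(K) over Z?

Fix the vertex order 0 < 1 < 2 < 3 < 4 < 5 < 6 < 7 < 8 and write every simplex with vertices in increasing order. Then dim K = 1 and the simplices of K are:

  0-simplices (9): [0], [1], [2], [3], [4], [5], [6], [7], [8]
  1-simplices (12): [0,2], [0,4], [1,4], [1,6], [2,4], [3,4], [3,5], [4,5], [4,6], [4,7], [4,8], [7,8]

Hence C_0 ≅ Z^9, C_1 ≅ Z^12.

Boundary ∂_1: C_1 → C_0 is given by ∂[p,q] = [q] − [p]. For instance
  ∂[4,6] = [6] − [4].
As a 9×12 matrix over Z this has rank 8, with invariant factors (1,1,1,1,1,1,1,1).

Reading off H_k = ker ∂_k / im ∂_{k+1}:

  H_0: rank C_0 − rank ∂_1 = 9 − 8 = 1, and the invariant factors of ∂_1 are all 1, so H_0 ≅ Z.
  H_1: rank ker ∂_1 − rank ∂_2 = (12 − 8) − 0 = 4, and there is no ∂_2, so H_1 ≅ Z^4.

H_0 = Z,  H_1 = Z^4.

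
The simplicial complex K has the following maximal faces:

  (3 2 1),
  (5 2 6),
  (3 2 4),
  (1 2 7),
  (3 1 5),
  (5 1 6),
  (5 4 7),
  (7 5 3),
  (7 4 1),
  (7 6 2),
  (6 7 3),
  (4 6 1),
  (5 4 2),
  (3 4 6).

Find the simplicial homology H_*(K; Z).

H_0 = Z,  H_1 = Z^2,  H_2 = Z.

Fix the vertex order 1 < 2 < 3 < 4 < 5 < 6 < 7 and write every simplex with vertices in increasing order. Then dim K = 2 and the simplices of K are:

  0-simplices (7): [1], [2], [3], [4], [5], [6], [7]
  1-simplices (21): [1,2], [1,3], [1,4], [1,5], [1,6], [1,7], [2,3], [2,4], [2,5], [2,6], [2,7], [3,4], [3,5], [3,6], [3,7], [4,5], [4,6], [4,7], [5,6], [5,7], [6,7]
  2-simplices (14): [1,2,3], [1,2,7], [1,3,5], [1,4,6], [1,4,7], [1,5,6], [2,3,4], [2,4,5], [2,5,6], [2,6,7], [3,4,6], [3,5,7], [3,6,7], [4,5,7]

so the chain groups are C_0 ≅ Z^7, C_1 ≅ Z^21, C_2 ≅ Z^14.

Boundary ∂_1: C_1 → C_0 maps an edge to its endpoints' difference, ∂[p,q] = q − p. For instance
  ∂[6,7] = [7] − [6].
This gives a 7×21 integer matrix of rank 6; reducing to Smith normal form yields diagonal entries (1,1,1,1,1,1).

The boundary map ∂_2: C_2 → C_1 sends each 2-simplex [p,q,r] to [q,r] − [p,r] + [p,q]. For instance
  ∂[1,4,7] = [4,7] − [1,7] + [1,4],
  ∂[2,3,4] = [3,4] − [2,4] + [2,3].
The 21×14 boundary matrix has rank 13 and Smith normal form diag(1,1,1,1,1,1,1,1,1,1,1,1,1).

Computing H_k = (kernel of ∂_k) / (image of ∂_{k+1}):

  H_0: rank C_0 − rank ∂_1 = 7 − 6 = 1, and the invariant factors of ∂_1 are all 1, so H_0 = Z.
  H_1: rank ker ∂_1 − rank ∂_2 = (21 − 6) − 13 = 2, and the invariant factors of ∂_2 are all 1, so H_1 = Z^2.
  H_2: rank ker ∂_2 − rank ∂_3 = (14 − 13) − 0 = 1, and there is no ∂_3, so H_2 = Z.

(K is a triangulation of the torus T^2.)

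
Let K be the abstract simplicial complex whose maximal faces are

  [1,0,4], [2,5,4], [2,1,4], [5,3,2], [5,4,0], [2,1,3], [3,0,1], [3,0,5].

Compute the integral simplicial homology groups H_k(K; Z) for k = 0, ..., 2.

H_0 ≅ Z,  H_1 = 0,  H_2 ≅ Z.

We work with the vertex ordering 0 < 1 < 2 < 3 < 4 < 5. The simplices of K, each written with vertices in increasing order, are:

  0-simplices (6): [0], [1], [2], [3], [4], [5]
  1-simplices (12): [0,1], [0,3], [0,4], [0,5], [1,2], [1,3], [1,4], [2,3], [2,4], [2,5], [3,5], [4,5]
  2-simplices (8): [0,1,3], [0,1,4], [0,3,5], [0,4,5], [1,2,3], [1,2,4], [2,3,5], [2,4,5]

so the chain groups are C_0 ≅ Z^6, C_1 ≅ Z^12, C_2 ≅ Z^8.

∂_1: C_1 → C_0 sends each edge [p,q] (with p < q) to q − p. For instance
  ∂[2,4] = [4] − [2].
The resulting 6×12 matrix has rank 5, and its Smith normal form has invariant factors (1,1,1,1,1).

The boundary map ∂_2: C_2 → C_1 acts by ∂[p,q,r] = [q,r] − [p,r] + [p,q]. For instance
  ∂[2,4,5] = [4,5] − [2,5] + [2,4],
  ∂[0,1,4] = [1,4] − [0,4] + [0,1].
This gives a 12×8 integer matrix of rank 7; reducing to Smith normal form yields diagonal entries (1,1,1,1,1,1,1).

Now H_k = ker ∂_k / im ∂_{k+1}, so:

  H_0: rank C_0 − rank ∂_1 = 6 − 5 = 1, and the invariant factors of ∂_1 are all 1, so H_0 = Z.
  H_1: rank ker ∂_1 − rank ∂_2 = (12 − 5) − 7 = 0, and the invariant factors of ∂_2 are all 1, so H_1 = 0.
  H_2: rank ker ∂_2 − rank ∂_3 = (8 − 7) − 0 = 1, and there is no ∂_3, so H_2 = Z.

As a check, the Euler characteristic is 6 − 12 + 8 = 2, which agrees with 1 − 0 + 1 = 2.
(K is a triangulation of the 2-sphere S^2.)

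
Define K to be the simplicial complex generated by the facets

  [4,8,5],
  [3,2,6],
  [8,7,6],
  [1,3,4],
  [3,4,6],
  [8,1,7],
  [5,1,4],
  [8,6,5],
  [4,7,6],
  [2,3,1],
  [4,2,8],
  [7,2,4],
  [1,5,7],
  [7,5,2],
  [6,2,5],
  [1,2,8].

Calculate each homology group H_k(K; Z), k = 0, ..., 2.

Take the total order 1 < 2 < 3 < 4 < 5 < 6 < 7 < 8 on the vertex set. Then K (dimension 2) consists of the simplices:

  0-simplices (8): [1], [2], [3], [4], [5], [6], [7], [8]
  1-simplices (24): (24 of them)
  2-simplices (16): [1,2,3], [1,2,8], [1,3,4], [1,4,5], [1,5,7], [1,7,8], [2,3,6], [2,4,7], [2,4,8], [2,5,6], [2,5,7], [3,4,6], [4,5,8], [4,6,7], [5,6,8], [6,7,8]

giving chain groups C_0 ≅ Z^8, C_1 ≅ Z^24, C_2 ≅ Z^16.

∂_1: C_1 → C_0 maps an edge to its endpoints' difference, ∂[p,q] = q − p. For instance
  ∂[1,2] = [2] − [1].
The 8×24 boundary matrix has rank 7 and Smith normal form diag(1,1,1,1,1,1,1).

The boundary map ∂_2: C_2 → C_1 maps a triangle to the signed sum of its edges. For instance
  ∂[2,5,6] = [5,6] − [2,6] + [2,5],
  ∂[4,5,8] = [5,8] − [4,8] + [4,5].
This gives a 24×16 integer matrix of rank 15; reducing to Smith normal form yields diagonal entries (1,1,1,1,1,1,1,1,1,1,1,1,1,1,1).

Reading off H_k = ker ∂_k / im ∂_{k+1}:

  H_0: rank C_0 − rank ∂_1 = 8 − 7 = 1, and the invariant factors of ∂_1 are all 1, so H_0 ≅ Z.
  H_1: rank ker ∂_1 − rank ∂_2 = (24 − 7) − 15 = 2, and the invariant factors of ∂_2 are all 1, so H_1 ≅ Z^2.
  H_2: rank ker ∂_2 − rank ∂_3 = (16 − 15) − 0 = 1, and there is no ∂_3, so H_2 ≅ Z.

As a check, the Euler characteristic is 8 − 24 + 16 = 0, which agrees with 1 − 2 + 1 = 0.
(K is a triangulation of the torus T^2.)

H_0 ≅ Z,  H_1 ≅ Z^2,  H_2 ≅ Z.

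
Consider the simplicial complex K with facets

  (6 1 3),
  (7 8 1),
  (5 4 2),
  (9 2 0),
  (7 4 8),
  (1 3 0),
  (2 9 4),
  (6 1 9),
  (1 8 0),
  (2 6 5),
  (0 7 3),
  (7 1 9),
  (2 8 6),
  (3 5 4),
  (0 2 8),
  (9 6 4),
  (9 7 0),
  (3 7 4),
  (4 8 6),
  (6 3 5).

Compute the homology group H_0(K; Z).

H_0 ≅ Z.

Take the total order 0 < 1 < 2 < 3 < 4 < 5 < 6 < 7 < 8 < 9 on the vertex set. Then K (dimension 2) consists of the simplices:

  0-simplices (10): [0], [1], [2], [3], [4], [5], [6], [7], [8], [9]
  1-simplices (30): (30 of them)
  2-simplices (20): (20 of them)

giving chain groups C_0 ≅ Z^10, C_1 ≅ Z^30, C_2 ≅ Z^20.

∂_1: C_1 → C_0 is given by ∂[p,q] = [q] − [p].
This gives a 10×30 integer matrix of rank 9; reducing to Smith normal form yields diagonal entries (1,1,1,1,1,1,1,1,1).

The boundary map ∂_2: C_2 → C_1 maps a triangle to the signed sum of its edges. For instance
  ∂[3,4,5] = [4,5] − [3,5] + [3,4],
  ∂[1,6,9] = [6,9] − [1,9] + [1,6].
As a 30×20 matrix over Z this has rank 20, with invariant factors (1,1,1,1,1,1,1,1,1,1,1,1,1,1,1,1,1,1,1,2).

Reading off H_k = ker ∂_k / im ∂_{k+1}:

  H_0: rank C_0 − rank ∂_1 = 10 − 9 = 1, and the invariant factors of ∂_1 are all 1, so H_0 = Z.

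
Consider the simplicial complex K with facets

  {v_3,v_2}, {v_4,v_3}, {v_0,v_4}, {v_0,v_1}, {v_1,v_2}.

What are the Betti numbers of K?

b_0 = 1, b_1 = 1.

Fix the vertex order v_0 < v_1 < v_2 < v_3 < v_4 and write every simplex with vertices in increasing order. Then dim K = 1 and the simplices of K are:

  0-simplices (5): [v_0], [v_1], [v_2], [v_3], [v_4]
  1-simplices (5): [v_0,v_1], [v_0,v_4], [v_1,v_2], [v_2,v_3], [v_3,v_4]

so the chain groups are C_0 ≅ Z^5, C_1 ≅ Z^5.

The boundary map ∂_1: C_1 → C_0 is given by ∂[p,q] = [q] − [p]. For instance
  ∂[v_0,v_1] = [v_1] − [v_0].
The resulting 5×5 matrix has rank 4, and its Smith normal form has invariant factors (1,1,1,1).

From H_k ≅ ker(∂_k) / im(∂_{k+1}) we obtain:

  H_0: rank C_0 − rank ∂_1 = 5 − 4 = 1, and the invariant factors of ∂_1 are all 1, so H_0 ≅ Z.
  H_1: rank ker ∂_1 − rank ∂_2 = (5 − 4) − 0 = 1, and there is no ∂_2, so H_1 ≅ Z.

As a check, the Euler characteristic is 5 − 5 = 0, which agrees with 1 − 1 = 0.

Hence the Betti numbers are b_0 = 1, b_1 = 1.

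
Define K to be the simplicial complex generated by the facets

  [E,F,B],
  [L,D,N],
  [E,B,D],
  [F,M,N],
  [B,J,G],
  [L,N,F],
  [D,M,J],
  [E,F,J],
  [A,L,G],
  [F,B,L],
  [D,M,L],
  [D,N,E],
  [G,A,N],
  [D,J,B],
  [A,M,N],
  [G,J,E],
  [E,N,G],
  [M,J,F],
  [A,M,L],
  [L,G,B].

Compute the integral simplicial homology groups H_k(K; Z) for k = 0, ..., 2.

H_0 ≅ Z,  H_1 ≅ Z × Z/2,  H_2 = 0.

Take the total order A < B < D < E < F < G < J < L < M < N on the vertex set. Then K (dimension 2) consists of the simplices:

  0-simplices (10): A, B, D, E, F, G, J, L, M, N
  1-simplices (30): AG, AL, AM, AN, BD, BE, BF, BG, BJ, BL, DE, DJ, DL, DM, DN, EF, EG, EJ, EN, FJ, FL, FM, FN, GJ, GL, GN, JM, LM, LN, MN
  2-simplices (20): AGL, AGN, ALM, AMN, BDE, BDJ, BEF, BFL, BGJ, BGL, DEN, DJM, DLM, DLN, EFJ, EGJ, EGN, FJM, FLN, FMN

giving chain groups C_0 ≅ Z^10, C_1 ≅ Z^30, C_2 ≅ Z^20.

∂_1: C_1 → C_0 maps an edge to its endpoints' difference, ∂[p,q] = q − p.
The 10×30 boundary matrix has rank 9 and Smith normal form diag(1,1,1,1,1,1,1,1,1).

Boundary ∂_2: C_2 → C_1 maps a triangle to the signed sum of its edges. For instance
  ∂BDJ = DJ − BJ + BD,
  ∂FMN = MN − FN + FM.
As a 30×20 matrix over Z this has rank 20, with invariant factors (1,1,1,1,1,1,1,1,1,1,1,1,1,1,1,1,1,1,1,2).

Reading off H_k = ker ∂_k / im ∂_{k+1}:

  H_0: rank C_0 − rank ∂_1 = 10 − 9 = 1, and the invariant factors of ∂_1 are all 1, so H_0 ≅ Z.
  H_1: rank ker ∂_1 − rank ∂_2 = (30 − 9) − 20 = 1, and ∂_2 has invariant factor 2 > 1, so H_1 ≅ Z × Z/2.
  H_2: rank ker ∂_2 − rank ∂_3 = (20 − 20) − 0 = 0, and there is no ∂_3, so H_2 ≅ 0.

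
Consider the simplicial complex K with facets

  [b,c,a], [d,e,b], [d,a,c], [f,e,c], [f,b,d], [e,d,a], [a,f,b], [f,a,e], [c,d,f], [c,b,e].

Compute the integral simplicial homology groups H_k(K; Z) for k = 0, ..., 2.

We work with the vertex ordering a < b < c < d < e < f. The simplices of K, each written with vertices in increasing order, are:

  0-simplices (6): a, b, c, d, e, f
  1-simplices (15): ab, ac, ad, ae, af, bc, bd, be, bf, cd, ce, cf, de, df, ef
  2-simplices (10): abc, abf, acd, ade, aef, bce, bde, bdf, cdf, cef

Hence C_0 ≅ Z^6, C_1 ≅ Z^15, C_2 ≅ Z^10.

The boundary map ∂_1: C_1 → C_0 sends each edge [p,q] (with p < q) to q − p. For instance
  ∂ef = f − e.
The 6×15 boundary matrix has rank 5 and Smith normal form diag(1,1,1,1,1).

Boundary ∂_2: C_2 → C_1 sends each 2-simplex [p,q,r] to [q,r] − [p,r] + [p,q]. For instance
  ∂abf = bf − af + ab,
  ∂acd = cd − ad + ac.
The 15×10 boundary matrix has rank 10 and Smith normal form diag(1,1,1,1,1,1,1,1,1,2).

Now H_k = ker ∂_k / im ∂_{k+1}, so:

  H_0: rank C_0 − rank ∂_1 = 6 − 5 = 1, and the invariant factors of ∂_1 are all 1, so H_0 = Z.
  H_1: rank ker ∂_1 − rank ∂_2 = (15 − 5) − 10 = 0, and ∂_2 has invariant factor 2 > 1, so H_1 = Z/2.
  H_2: rank ker ∂_2 − rank ∂_3 = (10 − 10) − 0 = 0, and there is no ∂_3, so H_2 = 0.

H_0 ≅ Z,  H_1 ≅ Z/2,  H_2 = 0.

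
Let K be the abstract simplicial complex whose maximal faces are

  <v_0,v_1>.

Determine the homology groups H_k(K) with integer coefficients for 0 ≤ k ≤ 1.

We work with the vertex ordering v_0 < v_1. The simplices of K, each written with vertices in increasing order, are:

  0-simplices (2): [v_0], [v_1]
  1-simplices (1): [v_0,v_1]

Hence C_0 ≅ Z^2, C_1 ≅ Z^1.

Boundary ∂_1: C_1 → C_0 sends each edge [p,q] (with p < q) to q − p. For instance
  ∂[v_0,v_1] = [v_1] − [v_0].
The 2×1 boundary matrix has rank 1 and Smith normal form diag(1).

From H_k ≅ ker(∂_k) / im(∂_{k+1}) we obtain:

  H_0: rank C_0 − rank ∂_1 = 2 − 1 = 1, and the invariant factors of ∂_1 are all 1, so H_0 = Z.
  H_1: rank ker ∂_1 − rank ∂_2 = (1 − 1) − 0 = 0, and there is no ∂_2, so H_1 = 0.

As a check, the Euler characteristic is 2 − 1 = 1, which agrees with 1 − 0 = 1.

H_0 ≅ Z,  H_1 = 0.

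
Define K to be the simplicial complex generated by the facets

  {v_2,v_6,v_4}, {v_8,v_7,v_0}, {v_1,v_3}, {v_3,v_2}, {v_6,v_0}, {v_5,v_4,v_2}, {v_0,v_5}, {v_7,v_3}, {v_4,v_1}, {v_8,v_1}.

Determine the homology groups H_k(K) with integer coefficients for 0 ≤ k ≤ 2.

K has 9 vertices, 15 edges, 3 triangles.
rank ∂_0 = 0, rank ∂_1 = 8 ⇒ b_0 = 9 − 0 − 8 = 1; all invariant factors of ∂_1 are 1 so no torsion. So H_0 ≅ Z.
rank ∂_1 = 8, rank ∂_2 = 3 ⇒ b_1 = 15 − 8 − 3 = 4; all invariant factors of ∂_2 are 1 so no torsion. So H_1 ≅ Z^4.
rank ∂_2 = 3, rank ∂_3 = 0 ⇒ b_2 = 3 − 3 − 0 = 0. So H_2 ≅ 0.

H_0 ≅ Z,  H_1 ≅ Z^4,  H_2 = 0.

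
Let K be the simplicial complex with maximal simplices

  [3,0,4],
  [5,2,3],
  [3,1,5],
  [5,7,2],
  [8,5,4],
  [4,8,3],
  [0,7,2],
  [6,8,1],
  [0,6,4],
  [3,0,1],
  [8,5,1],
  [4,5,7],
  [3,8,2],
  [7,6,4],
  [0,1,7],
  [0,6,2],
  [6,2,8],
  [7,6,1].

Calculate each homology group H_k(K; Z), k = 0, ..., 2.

H_0 = Z,  H_1 = Z × Z/2,  H_2 = 0.

Fix the vertex order 0 < 1 < 2 < 3 < 4 < 5 < 6 < 7 < 8 and write every simplex with vertices in increasing order. Then dim K = 2 and the simplices of K are:

  0-simplices (9): [0], [1], [2], [3], [4], [5], [6], [7], [8]
  1-simplices (27): (27 of them)
  2-simplices (18): [0,1,3], [0,1,7], [0,2,6], [0,2,7], [0,3,4], [0,4,6], [1,3,5], [1,5,8], [1,6,7], [1,6,8], [2,3,5], [2,3,8], [2,5,7], [2,6,8], [3,4,8], [4,5,7], [4,5,8], [4,6,7]

so the chain groups are C_0 ≅ Z^9, C_1 ≅ Z^27, C_2 ≅ Z^18.

∂_1: C_1 → C_0 sends each edge [p,q] (with p < q) to q − p.
As a 9×27 matrix over Z this has rank 8, with invariant factors (1,1,1,1,1,1,1,1).

∂_2: C_2 → C_1 sends each 2-simplex [p,q,r] to [q,r] − [p,r] + [p,q]. For instance
  ∂[0,1,3] = [1,3] − [0,3] + [0,1],
  ∂[0,1,7] = [1,7] − [0,7] + [0,1].
As a 27×18 matrix over Z this has rank 18, with invariant factors (1,1,1,1,1,1,1,1,1,1,1,1,1,1,1,1,1,2).

Now H_k = ker ∂_k / im ∂_{k+1}, so:

  H_0: rank C_0 − rank ∂_1 = 9 − 8 = 1, and the invariant factors of ∂_1 are all 1, so H_0 = Z.
  H_1: rank ker ∂_1 − rank ∂_2 = (27 − 8) − 18 = 1, and ∂_2 has invariant factor 2 > 1, so H_1 = Z × Z/2.
  H_2: rank ker ∂_2 − rank ∂_3 = (18 − 18) − 0 = 0, and there is no ∂_3, so H_2 = 0.

As a check, the Euler characteristic is 9 − 27 + 18 = 0, which agrees with 1 − 1 + 0 = 0.
(K is a triangulation of the Klein bottle.)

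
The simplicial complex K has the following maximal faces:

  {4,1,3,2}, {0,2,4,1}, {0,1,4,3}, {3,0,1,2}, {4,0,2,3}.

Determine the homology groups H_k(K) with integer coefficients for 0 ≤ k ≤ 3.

H_0 ≅ Z,  H_1 = 0,  H_2 = 0,  H_3 ≅ Z.

Fix the vertex order 0 < 1 < 2 < 3 < 4 and write every simplex with vertices in increasing order. Then dim K = 3 and the simplices of K are:

  0-simplices (5): [0], [1], [2], [3], [4]
  1-simplices (10): [0,1], [0,2], [0,3], [0,4], [1,2], [1,3], [1,4], [2,3], [2,4], [3,4]
  2-simplices (10): [0,1,2], [0,1,3], [0,1,4], [0,2,3], [0,2,4], [0,3,4], [1,2,3], [1,2,4], [1,3,4], [2,3,4]
  3-simplices (5): [0,1,2,3], [0,1,2,4], [0,1,3,4], [0,2,3,4], [1,2,3,4]

so the chain groups are C_0 ≅ Z^5, C_1 ≅ Z^10, C_2 ≅ Z^10, C_3 ≅ Z^5.

∂_1: C_1 → C_0 sends each edge [p,q] (with p < q) to q − p.
This gives a 5×10 integer matrix of rank 4; reducing to Smith normal form yields diagonal entries (1,1,1,1).

The boundary map ∂_2: C_2 → C_1 acts by ∂[p,q,r] = [q,r] − [p,r] + [p,q]. For instance
  ∂[0,1,3] = [1,3] − [0,3] + [0,1],
  ∂[0,1,4] = [1,4] − [0,4] + [0,1].
As a 10×10 matrix over Z this has rank 6, with invariant factors (1,1,1,1,1,1).

∂_3: C_3 → C_2 sends each 3-simplex σ to the alternating sum Σ_i (−1)^i (σ with its i-th vertex removed). For instance
  ∂[0,2,3,4] = [2,3,4] − [0,3,4] + [0,2,4] − [0,2,3],
  ∂[0,1,2,3] = [1,2,3] − [0,2,3] + [0,1,3] − [0,1,2].
The 10×5 boundary matrix has rank 4 and Smith normal form diag(1,1,1,1).

From H_k ≅ ker(∂_k) / im(∂_{k+1}) we obtain:

  H_0: rank C_0 − rank ∂_1 = 5 − 4 = 1, and the invariant factors of ∂_1 are all 1, so H_0 = Z.
  H_1: rank ker ∂_1 − rank ∂_2 = (10 − 4) − 6 = 0, and the invariant factors of ∂_2 are all 1, so H_1 = 0.
  H_2: rank ker ∂_2 − rank ∂_3 = (10 − 6) − 4 = 0, and the invariant factors of ∂_3 are all 1, so H_2 = 0.
  H_3: rank ker ∂_3 − rank ∂_4 = (5 − 4) − 0 = 1, and there is no ∂_4, so H_3 = Z.

(K is a triangulation of the 3-sphere S^3.)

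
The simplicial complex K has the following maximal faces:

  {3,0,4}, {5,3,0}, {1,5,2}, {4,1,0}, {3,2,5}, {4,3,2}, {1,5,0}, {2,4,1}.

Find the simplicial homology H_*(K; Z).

H_0 ≅ Z,  H_1 = 0,  H_2 ≅ Z.

We work with the vertex ordering 0 < 1 < 2 < 3 < 4 < 5. The simplices of K, each written with vertices in increasing order, are:

  0-simplices (6): [0], [1], [2], [3], [4], [5]
  1-simplices (12): [0,1], [0,3], [0,4], [0,5], [1,2], [1,4], [1,5], [2,3], [2,4], [2,5], [3,4], [3,5]
  2-simplices (8): [0,1,4], [0,1,5], [0,3,4], [0,3,5], [1,2,4], [1,2,5], [2,3,4], [2,3,5]

giving chain groups C_0 ≅ Z^6, C_1 ≅ Z^12, C_2 ≅ Z^8.

The boundary map ∂_1: C_1 → C_0 is given by ∂[p,q] = [q] − [p].
As a 6×12 matrix over Z this has rank 5, with invariant factors (1,1,1,1,1).

The boundary map ∂_2: C_2 → C_1 sends each 2-simplex [p,q,r] to [q,r] − [p,r] + [p,q]. For instance
  ∂[0,3,5] = [3,5] − [0,5] + [0,3],
  ∂[2,3,5] = [3,5] − [2,5] + [2,3].
As a 12×8 matrix over Z this has rank 7, with invariant factors (1,1,1,1,1,1,1).

Now H_k = ker ∂_k / im ∂_{k+1}, so:

  H_0: rank C_0 − rank ∂_1 = 6 − 5 = 1, and the invariant factors of ∂_1 are all 1, so H_0 ≅ Z.
  H_1: rank ker ∂_1 − rank ∂_2 = (12 − 5) − 7 = 0, and the invariant factors of ∂_2 are all 1, so H_1 ≅ 0.
  H_2: rank ker ∂_2 − rank ∂_3 = (8 − 7) − 0 = 1, and there is no ∂_3, so H_2 ≅ Z.

(K is a triangulation of the 2-sphere S^2.)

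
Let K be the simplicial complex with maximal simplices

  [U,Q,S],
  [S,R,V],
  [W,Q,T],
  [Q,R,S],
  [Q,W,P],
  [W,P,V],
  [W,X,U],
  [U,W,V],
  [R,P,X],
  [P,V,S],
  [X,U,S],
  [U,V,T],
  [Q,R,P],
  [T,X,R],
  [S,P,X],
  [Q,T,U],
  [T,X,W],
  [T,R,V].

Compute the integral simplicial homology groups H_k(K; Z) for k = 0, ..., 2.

K has 9 vertices, 27 edges, 18 triangles.
rank ∂_0 = 0, rank ∂_1 = 8 ⇒ b_0 = 9 − 0 − 8 = 1; all invariant factors of ∂_1 are 1 so no torsion. So H_0 = Z.
rank ∂_1 = 8, rank ∂_2 = 18 ⇒ b_1 = 27 − 8 − 18 = 1; ∂_2 has invariant factor(s) [2] giving torsion. So H_1 = Z ⊕ Z/2.
rank ∂_2 = 18, rank ∂_3 = 0 ⇒ b_2 = 18 − 18 − 0 = 0. So H_2 = 0.

H_0 ≅ Z,  H_1 ≅ Z ⊕ Z/2,  H_2 = 0.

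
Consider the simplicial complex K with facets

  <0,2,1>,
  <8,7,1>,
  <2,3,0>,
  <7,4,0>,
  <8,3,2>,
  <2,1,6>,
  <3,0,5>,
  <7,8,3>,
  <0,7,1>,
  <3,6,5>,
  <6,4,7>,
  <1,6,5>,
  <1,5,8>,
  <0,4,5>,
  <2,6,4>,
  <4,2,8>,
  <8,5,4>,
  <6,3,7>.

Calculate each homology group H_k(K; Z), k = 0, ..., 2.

Order the vertices as 0 < 1 < 2 < 3 < 4 < 5 < 6 < 7 < 8. Listing each simplex with vertices in this order, K has dimension 2 with simplices:

  0-simplices (9): [0], [1], [2], [3], [4], [5], [6], [7], [8]
  1-simplices (27): (27 of them)
  2-simplices (18): [0,1,2], [0,1,7], [0,2,3], [0,3,5], [0,4,5], [0,4,7], [1,2,6], [1,5,6], [1,5,8], [1,7,8], [2,3,8], [2,4,6], [2,4,8], [3,5,6], [3,6,7], [3,7,8], [4,5,8], [4,6,7]

Hence C_0 ≅ Z^9, C_1 ≅ Z^27, C_2 ≅ Z^18.

∂_1: C_1 → C_0 sends each edge [p,q] (with p < q) to q − p. For instance
  ∂[3,8] = [8] − [3].
The resulting 9×27 matrix has rank 8, and its Smith normal form has invariant factors (1,1,1,1,1,1,1,1).

The boundary map ∂_2: C_2 → C_1 maps a triangle to the signed sum of its edges. For instance
  ∂[1,2,6] = [2,6] − [1,6] + [1,2],
  ∂[0,1,2] = [1,2] − [0,2] + [0,1].
This gives a 27×18 integer matrix of rank 17; reducing to Smith normal form yields diagonal entries (1,1,1,1,1,1,1,1,1,1,1,1,1,1,1,1,1).

From H_k ≅ ker(∂_k) / im(∂_{k+1}) we obtain:

  H_0: rank C_0 − rank ∂_1 = 9 − 8 = 1, and the invariant factors of ∂_1 are all 1, so H_0 ≅ Z.
  H_1: rank ker ∂_1 − rank ∂_2 = (27 − 8) − 17 = 2, and the invariant factors of ∂_2 are all 1, so H_1 ≅ Z^2.
  H_2: rank ker ∂_2 − rank ∂_3 = (18 − 17) − 0 = 1, and there is no ∂_3, so H_2 ≅ Z.

H_0 ≅ Z,  H_1 ≅ Z^2,  H_2 ≅ Z.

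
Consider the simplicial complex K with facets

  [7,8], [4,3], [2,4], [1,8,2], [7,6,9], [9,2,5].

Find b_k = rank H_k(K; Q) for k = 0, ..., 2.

We work with the vertex ordering 1 < 2 < 3 < 4 < 5 < 6 < 7 < 8 < 9. The simplices of K, each written with vertices in increasing order, are:

  0-simplices (9): [1], [2], [3], [4], [5], [6], [7], [8], [9]
  1-simplices (12): [1,2], [1,8], [2,4], [2,5], [2,8], [2,9], [3,4], [5,9], [6,7], [6,9], [7,8], [7,9]
  2-simplices (3): [1,2,8], [2,5,9], [6,7,9]

so the chain groups are C_0 ≅ Z^9, C_1 ≅ Z^12, C_2 ≅ Z^3.

Boundary ∂_1: C_1 → C_0 is given by ∂[p,q] = [q] − [p].
The resulting 9×12 matrix has rank 8, and its Smith normal form has invariant factors (1,1,1,1,1,1,1,1).

Boundary ∂_2: C_2 → C_1 sends each 2-simplex [p,q,r] to [q,r] − [p,r] + [p,q]. For instance
  ∂[1,2,8] = [2,8] − [1,8] + [1,2],
  ∂[2,5,9] = [5,9] − [2,9] + [2,5].
The 12×3 boundary matrix has rank 3 and Smith normal form diag(1,1,1).

Reading off H_k = ker ∂_k / im ∂_{k+1}:

  H_0: rank C_0 − rank ∂_1 = 9 − 8 = 1, and the invariant factors of ∂_1 are all 1, so H_0 ≅ Z.
  H_1: rank ker ∂_1 − rank ∂_2 = (12 − 8) − 3 = 1, and the invariant factors of ∂_2 are all 1, so H_1 ≅ Z.
  H_2: rank ker ∂_2 − rank ∂_3 = (3 − 3) − 0 = 0, and there is no ∂_3, so H_2 ≅ 0.

As a check, the Euler characteristic is 9 − 12 + 3 = 0, which agrees with 1 − 1 + 0 = 0.

Hence the Betti numbers are b_0 = 1, b_1 = 1, b_2 = 0.

b_0 = 1, b_1 = 1, b_2 = 0.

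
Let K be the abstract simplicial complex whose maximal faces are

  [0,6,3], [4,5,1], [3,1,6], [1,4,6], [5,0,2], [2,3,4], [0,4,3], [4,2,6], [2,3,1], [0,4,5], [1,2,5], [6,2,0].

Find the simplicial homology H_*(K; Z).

Take the total order 0 < 1 < 2 < 3 < 4 < 5 < 6 on the vertex set. Then K (dimension 2) consists of the simplices:

  0-simplices (7): [0], [1], [2], [3], [4], [5], [6]
  1-simplices (18): [0,2], [0,3], [0,4], [0,5], [0,6], [1,2], [1,3], [1,4], [1,5], [1,6], [2,3], [2,4], [2,5], [2,6], [3,4], [3,6], [4,5], [4,6]
  2-simplices (12): [0,2,5], [0,2,6], [0,3,4], [0,3,6], [0,4,5], [1,2,3], [1,2,5], [1,3,6], [1,4,5], [1,4,6], [2,3,4], [2,4,6]

so the chain groups are C_0 ≅ Z^7, C_1 ≅ Z^18, C_2 ≅ Z^12.

Boundary ∂_1: C_1 → C_0 is given by ∂[p,q] = [q] − [p]. For instance
  ∂[0,2] = [2] − [0].
The resulting 7×18 matrix has rank 6, and its Smith normal form has invariant factors (1,1,1,1,1,1).

Boundary ∂_2: C_2 → C_1 sends each 2-simplex [p,q,r] to [q,r] − [p,r] + [p,q]. For instance
  ∂[2,3,4] = [3,4] − [2,4] + [2,3],
  ∂[1,3,6] = [3,6] − [1,6] + [1,3].
This gives a 18×12 integer matrix of rank 12; reducing to Smith normal form yields diagonal entries (1,1,1,1,1,1,1,1,1,1,1,2).

From H_k ≅ ker(∂_k) / im(∂_{k+1}) we obtain:

  H_0: rank C_0 − rank ∂_1 = 7 − 6 = 1, and the invariant factors of ∂_1 are all 1, so H_0 ≅ Z.
  H_1: rank ker ∂_1 − rank ∂_2 = (18 − 6) − 12 = 0, and ∂_2 has invariant factor 2 > 1, so H_1 ≅ Z/2Z.
  H_2: rank ker ∂_2 − rank ∂_3 = (12 − 12) − 0 = 0, and there is no ∂_3, so H_2 ≅ 0.

H_0 = Z,  H_1 = Z/2Z,  H_2 = 0.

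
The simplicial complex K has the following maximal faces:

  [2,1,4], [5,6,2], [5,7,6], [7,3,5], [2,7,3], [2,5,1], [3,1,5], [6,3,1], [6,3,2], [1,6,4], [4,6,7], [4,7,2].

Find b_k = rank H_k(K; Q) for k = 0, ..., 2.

Take the total order 1 < 2 < 3 < 4 < 5 < 6 < 7 on the vertex set. Then K (dimension 2) consists of the simplices:

  0-simplices (7): [1], [2], [3], [4], [5], [6], [7]
  1-simplices (18): [1,2], [1,3], [1,4], [1,5], [1,6], [2,3], [2,4], [2,5], [2,6], [2,7], [3,5], [3,6], [3,7], [4,6], [4,7], [5,6], [5,7], [6,7]
  2-simplices (12): [1,2,4], [1,2,5], [1,3,5], [1,3,6], [1,4,6], [2,3,6], [2,3,7], [2,4,7], [2,5,6], [3,5,7], [4,6,7], [5,6,7]

giving chain groups C_0 ≅ Z^7, C_1 ≅ Z^18, C_2 ≅ Z^12.

The boundary map ∂_1: C_1 → C_0 is given by ∂[p,q] = [q] − [p].
The resulting 7×18 matrix has rank 6, and its Smith normal form has invariant factors (1,1,1,1,1,1).

∂_2: C_2 → C_1 sends each 2-simplex [p,q,r] to [q,r] − [p,r] + [p,q]. For instance
  ∂[1,2,5] = [2,5] − [1,5] + [1,2],
  ∂[1,3,5] = [3,5] − [1,5] + [1,3].
The resulting 18×12 matrix has rank 12, and its Smith normal form has invariant factors (1,1,1,1,1,1,1,1,1,1,1,2).

Computing H_k = (kernel of ∂_k) / (image of ∂_{k+1}):

  H_0: rank C_0 − rank ∂_1 = 7 − 6 = 1, and the invariant factors of ∂_1 are all 1, so H_0 = Z.
  H_1: rank ker ∂_1 − rank ∂_2 = (18 − 6) − 12 = 0, and ∂_2 has invariant factor 2 > 1, so H_1 = Z/2.
  H_2: rank ker ∂_2 − rank ∂_3 = (12 − 12) − 0 = 0, and there is no ∂_3, so H_2 = 0.

As a check, the Euler characteristic is 7 − 18 + 12 = 1, which agrees with 1 − 0 + 0 = 1.
(K is a triangulation of the real projective plane RP^2.)

Hence the Betti numbers are b_0 = 1, b_1 = 0, b_2 = 0.

b_0 = 1, b_1 = 0, b_2 = 0.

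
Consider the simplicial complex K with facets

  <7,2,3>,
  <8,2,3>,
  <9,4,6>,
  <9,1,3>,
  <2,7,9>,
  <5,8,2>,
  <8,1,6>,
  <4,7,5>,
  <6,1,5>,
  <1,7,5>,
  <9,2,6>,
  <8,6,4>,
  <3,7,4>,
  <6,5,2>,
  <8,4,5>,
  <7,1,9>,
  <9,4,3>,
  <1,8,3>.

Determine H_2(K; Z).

H_2 = 0.

Fix the vertex order 1 < 2 < 3 < 4 < 5 < 6 < 7 < 8 < 9 and write every simplex with vertices in increasing order. Then dim K = 2 and the simplices of K are:

  0-simplices (9): [1], [2], [3], [4], [5], [6], [7], [8], [9]
  1-simplices (27): (27 of them)
  2-simplices (18): [1,3,8], [1,3,9], [1,5,6], [1,5,7], [1,6,8], [1,7,9], [2,3,7], [2,3,8], [2,5,6], [2,5,8], [2,6,9], [2,7,9], [3,4,7], [3,4,9], [4,5,7], [4,5,8], [4,6,8], [4,6,9]

Hence C_0 ≅ Z^9, C_1 ≅ Z^27, C_2 ≅ Z^18.

Boundary ∂_1: C_1 → C_0 maps an edge to its endpoints' difference, ∂[p,q] = q − p.
The resulting 9×27 matrix has rank 8, and its Smith normal form has invariant factors (1,1,1,1,1,1,1,1).

Boundary ∂_2: C_2 → C_1 sends each 2-simplex [p,q,r] to [q,r] − [p,r] + [p,q]. For instance
  ∂[2,3,8] = [3,8] − [2,8] + [2,3],
  ∂[4,5,7] = [5,7] − [4,7] + [4,5].
The 27×18 boundary matrix has rank 18 and Smith normal form diag(1,1,1,1,1,1,1,1,1,1,1,1,1,1,1,1,1,2).

From H_k ≅ ker(∂_k) / im(∂_{k+1}) we obtain:

  H_2: rank ker ∂_2 − rank ∂_3 = (18 − 18) − 0 = 0, and there is no ∂_3, so H_2 = 0.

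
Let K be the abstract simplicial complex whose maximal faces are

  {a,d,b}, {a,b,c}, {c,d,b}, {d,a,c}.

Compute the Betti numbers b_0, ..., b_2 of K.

b_0 = 1, b_1 = 0, b_2 = 1.

Order the vertices as a < b < c < d. Listing each simplex with vertices in this order, K has dimension 2 with simplices:

  0-simplices (4): a, b, c, d
  1-simplices (6): ab, ac, ad, bc, bd, cd
  2-simplices (4): abc, abd, acd, bcd

giving chain groups C_0 ≅ Z^4, C_1 ≅ Z^6, C_2 ≅ Z^4.

∂_1: C_1 → C_0 maps an edge to its endpoints' difference, ∂[p,q] = q − p. For instance
  ∂bd = d − b.
The resulting 4×6 matrix has rank 3, and its Smith normal form has invariant factors (1,1,1).

The boundary map ∂_2: C_2 → C_1 maps a triangle to the signed sum of its edges. For instance
  ∂acd = cd − ad + ac,
  ∂abd = bd − ad + ab.
The resulting 6×4 matrix has rank 3, and its Smith normal form has invariant factors (1,1,1).

From H_k ≅ ker(∂_k) / im(∂_{k+1}) we obtain:

  H_0: rank C_0 − rank ∂_1 = 4 − 3 = 1, and the invariant factors of ∂_1 are all 1, so H_0 = Z.
  H_1: rank ker ∂_1 − rank ∂_2 = (6 − 3) − 3 = 0, and the invariant factors of ∂_2 are all 1, so H_1 = 0.
  H_2: rank ker ∂_2 − rank ∂_3 = (4 − 3) − 0 = 1, and there is no ∂_3, so H_2 = Z.

As a check, the Euler characteristic is 4 − 6 + 4 = 2, which agrees with 1 − 0 + 1 = 2.

Hence the Betti numbers are b_0 = 1, b_1 = 0, b_2 = 1.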